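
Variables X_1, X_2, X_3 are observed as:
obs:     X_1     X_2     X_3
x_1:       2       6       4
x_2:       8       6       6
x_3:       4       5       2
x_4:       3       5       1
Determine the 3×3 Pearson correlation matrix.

Step 1 — column means:
  mean(X_1) = (2 + 8 + 4 + 3) / 4 = 17/4 = 4.25
  mean(X_2) = (6 + 6 + 5 + 5) / 4 = 22/4 = 5.5
  mean(X_3) = (4 + 6 + 2 + 1) / 4 = 13/4 = 3.25

Step 2 — sample variances and covariances s[i,j] = (1/(n-1)) · Σ_k (x_{k,i} - mean_i) · (x_{k,j} - mean_j), with n-1 = 3:
  s[X_1,X_1] = ((-2.25)·(-2.25) + (3.75)·(3.75) + (-0.25)·(-0.25) + (-1.25)·(-1.25)) / 3 = 20.75/3 = 6.9167
  s[X_1,X_2] = ((-2.25)·(0.5) + (3.75)·(0.5) + (-0.25)·(-0.5) + (-1.25)·(-0.5)) / 3 = 1.5/3 = 0.5
  s[X_1,X_3] = ((-2.25)·(0.75) + (3.75)·(2.75) + (-0.25)·(-1.25) + (-1.25)·(-2.25)) / 3 = 11.75/3 = 3.9167
  s[X_2,X_2] = ((0.5)·(0.5) + (0.5)·(0.5) + (-0.5)·(-0.5) + (-0.5)·(-0.5)) / 3 = 1/3 = 0.3333
  s[X_2,X_3] = ((0.5)·(0.75) + (0.5)·(2.75) + (-0.5)·(-1.25) + (-0.5)·(-2.25)) / 3 = 3.5/3 = 1.1667
  s[X_3,X_3] = ((0.75)·(0.75) + (2.75)·(2.75) + (-1.25)·(-1.25) + (-2.25)·(-2.25)) / 3 = 14.75/3 = 4.9167
  Sample standard deviations s_i = √(s[i,i]):
  s(X_1) = √(6.9167) = 2.63
  s(X_2) = √(0.3333) = 0.5774
  s(X_3) = √(4.9167) = 2.2174

Step 3 — r_{ij} = s_{ij} / (s_i · s_j):
  r[X_1,X_1] = 1 (diagonal).
  r[X_1,X_2] = 0.5 / (2.63 · 0.5774) = 0.5 / 1.5184 = 0.3293
  r[X_1,X_3] = 3.9167 / (2.63 · 2.2174) = 3.9167 / 5.8315 = 0.6716
  r[X_2,X_2] = 1 (diagonal).
  r[X_2,X_3] = 1.1667 / (0.5774 · 2.2174) = 1.1667 / 1.2802 = 0.9113
  r[X_3,X_3] = 1 (diagonal).

R is symmetric with unit diagonal. Assembling:

R = [[1, 0.3293, 0.6716],
 [0.3293, 1, 0.9113],
 [0.6716, 0.9113, 1]]


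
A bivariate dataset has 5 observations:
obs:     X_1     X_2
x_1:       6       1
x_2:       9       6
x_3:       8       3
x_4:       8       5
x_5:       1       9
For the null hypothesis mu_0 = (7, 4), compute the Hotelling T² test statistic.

Step 1 — sample mean vector:
  mean(X_1) = (6 + 9 + 8 + 8 + 1) / 5 = 32/5 = 6.4
  mean(X_2) = (1 + 6 + 3 + 5 + 9) / 5 = 24/5 = 4.8
  x̄ = (6.4, 4.8),  deviation x̄ - mu_0 = (6.4, 4.8) - (7, 4) = (-0.6, 0.8).

Step 2 — sample covariance matrix, S[i,j] = (1/(n-1)) · Σ_k (x_{k,i} - mean_i) · (x_{k,j} - mean_j), divisor n-1 = 4:
  S[X_1,X_1] = ((-0.4)·(-0.4) + (2.6)·(2.6) + (1.6)·(1.6) + (1.6)·(1.6) + (-5.4)·(-5.4)) / 4 = 41.2/4 = 10.3
  S[X_1,X_2] = ((-0.4)·(-3.8) + (2.6)·(1.2) + (1.6)·(-1.8) + (1.6)·(0.2) + (-5.4)·(4.2)) / 4 = -20.6/4 = -5.15
  S[X_2,X_2] = ((-3.8)·(-3.8) + (1.2)·(1.2) + (-1.8)·(-1.8) + (0.2)·(0.2) + (4.2)·(4.2)) / 4 = 36.8/4 = 9.2
  S = [[10.3, -5.15],
 [-5.15, 9.2]].

Step 3 — invert S. det(S) = 10.3·9.2 - (-5.15)² = 68.2375.
  S^{-1} = (1/det) · [[d, -b], [-b, a]] = [[0.1348, 0.0755],
 [0.0755, 0.1509]].

Step 4 — quadratic form (x̄ - mu_0)^T · S^{-1} · (x̄ - mu_0):
  S^{-1} · (x̄ - mu_0) = (-0.0205, 0.0755),
  (x̄ - mu_0)^T · [...] = (-0.6)·(-0.0205) + (0.8)·(0.0755) = 0.0727.

Step 5 — scale by n: T² = 5 · 0.0727 = 0.3634.

T² ≈ 0.3634


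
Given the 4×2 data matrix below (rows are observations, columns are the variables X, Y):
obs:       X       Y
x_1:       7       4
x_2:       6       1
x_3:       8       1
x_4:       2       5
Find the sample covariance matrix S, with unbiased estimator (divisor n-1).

Step 1 — column means:
  mean(X) = (7 + 6 + 8 + 2) / 4 = 23/4 = 5.75
  mean(Y) = (4 + 1 + 1 + 5) / 4 = 11/4 = 2.75

Step 2 — sample covariance S[i,j] = (1/(n-1)) · Σ_k (x_{k,i} - mean_i) · (x_{k,j} - mean_j), with n-1 = 3.
  S[X,X] = ((1.25)·(1.25) + (0.25)·(0.25) + (2.25)·(2.25) + (-3.75)·(-3.75)) / 3 = 20.75/3 = 6.9167
  S[X,Y] = ((1.25)·(1.25) + (0.25)·(-1.75) + (2.25)·(-1.75) + (-3.75)·(2.25)) / 3 = -11.25/3 = -3.75
  S[Y,Y] = ((1.25)·(1.25) + (-1.75)·(-1.75) + (-1.75)·(-1.75) + (2.25)·(2.25)) / 3 = 12.75/3 = 4.25

S is symmetric (S[j,i] = S[i,j]). Assembling:

S = [[6.9167, -3.75],
 [-3.75, 4.25]]


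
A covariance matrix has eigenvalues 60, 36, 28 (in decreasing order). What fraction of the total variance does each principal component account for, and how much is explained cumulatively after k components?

Step 1 — total variance = trace(Sigma) = Σ λ_i = 60 + 36 + 28 = 124.

Step 2 — fraction explained by component i = λ_i / Σ λ:
  PC1: 60/124 = 0.4839
  PC2: 36/124 = 0.2903
  PC3: 28/124 = 0.2258

Step 3 — cumulative fraction after k components = (λ_1 + ... + λ_k) / Σ λ:
  k = 1: 60/124 = 0.4839
  k = 2: (60 + 36)/124 = 96/124 = 0.7742
  k = 3: (60 + 36 + 28)/124 = 124/124 = 1

Summary (fraction, with percent):

explained: PC1 0.4839 (48.39%), PC2 0.2903 (29.03%), PC3 0.2258 (22.58%);  cumulative: 0.4839, 0.7742, 1


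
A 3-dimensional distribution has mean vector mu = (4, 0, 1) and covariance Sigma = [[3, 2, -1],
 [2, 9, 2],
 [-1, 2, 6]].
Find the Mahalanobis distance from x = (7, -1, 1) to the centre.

Step 1 — centre the observation: (x - mu) = (3, -1, 0).

Step 2 — invert Sigma (cofactor / det for 3×3, or solve directly):
  Sigma^{-1} = [[0.4587, -0.1284, 0.1193],
 [-0.1284, 0.156, -0.0734],
 [0.1193, -0.0734, 0.211]].

Step 3 — form the quadratic (x - mu)^T · Sigma^{-1} · (x - mu):
  Sigma^{-1} · (x - mu) = (1.5046, -0.5413, 0.4312).
  (x - mu)^T · [Sigma^{-1} · (x - mu)] = (3)·(1.5046) + (-1)·(-0.5413) + (0)·(0.4312) = 5.055.

Step 4 — take square root: d = √(5.055) ≈ 2.2483.

d(x, mu) = √(5.055) ≈ 2.2483


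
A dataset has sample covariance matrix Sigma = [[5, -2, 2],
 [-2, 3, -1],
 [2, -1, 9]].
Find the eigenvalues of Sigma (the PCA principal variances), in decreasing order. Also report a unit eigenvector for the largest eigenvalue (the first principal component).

Step 1 — characteristic polynomial p(λ) = det(λI - Sigma) = λ³ - tr·λ² + c_1·λ - det, where tr = trace, c_1 = sum of the principal 2×2 minors, det = det(Sigma):
  tr = 5 + 3 + 9 = 17,
  c_1 = (5·3 - (-2)²) + (5·9 - (2)²) + (3·9 - (-1)²) = 11 + 41 + 26 = 78,
  det = 5·(3·9 - (-1)²) - (-2)·((-2)·9 - (-1)·(2)) + (2)·((-2)·(-1) - 3·(2)) = 5·(26) - (-2)·(-16) + (2)·(-4) = 90.
  So p(λ) = λ³ - 17λ² + 78λ - 90.
Step 2 — look for an integer root (rational root theorem: any rational root is an integer divisor of 90). Testing λ = 5:
  p(5) = 125 - 425 + 390 - 90 = 0  ✓
  Dividing out (λ - 5): p(λ) = (λ - 5)(λ² - 12λ + 18).
Step 3 — remaining eigenvalues from the quadratic λ² - 12λ + 18 = 0:
  Δ = 12² - 4·18 = 144 - 72 = 72,  λ = (12 ± √72)/2 = (12 ± 8.4853)/2 ≈ 10.2426 or 1.7574.
  Sorted: λ_1 = 10.2426,  λ_2 = 5,  λ_3 = 1.7574  (check: sum = 17 = tr ✓).

Step 4 — unit eigenvector for λ_1 ≈ 10.2426: v spans the null space of (Sigma - λ_1 I), whose rows are
  r_1 = (-5.2426, -2, 2),  r_2 = (-2, -7.2426, -1),  r_3 = (2, -1, -1.2426).
  v is orthogonal to every row, so take v ∝ r_1 × r_2 = ((-2)·(-1) - (2)·(-7.2426), (2)·(-2) - (-5.2426)·(-1), (-5.2426)·(-7.2426) - (-2)·(-2)) ≈ (16.4853, -9.2426, 33.9706).
  Let u = (16.4853, -9.2426, 33.9706).
  ||u|| = √((16.4853)² + (-9.2426)² + (33.9706)²) = √(1511.19) ≈ 38.874,  v_1 = u/||u|| ≈ (0.4241, -0.2378, 0.8739) (||v_1|| = 1).

λ_1 = 10.2426,  λ_2 = 5,  λ_3 = 1.7574;  v_1 ≈ (0.4241, -0.2378, 0.8739)


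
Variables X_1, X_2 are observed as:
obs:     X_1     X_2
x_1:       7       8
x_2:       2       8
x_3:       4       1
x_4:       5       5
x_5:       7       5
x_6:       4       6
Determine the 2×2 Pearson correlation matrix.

Step 1 — column means:
  mean(X_1) = (7 + 2 + 4 + 5 + 7 + 4) / 6 = 29/6 = 4.8333
  mean(X_2) = (8 + 8 + 1 + 5 + 5 + 6) / 6 = 33/6 = 5.5

Step 2 — sample variances and covariances s[i,j] = (1/(n-1)) · Σ_k (x_{k,i} - mean_i) · (x_{k,j} - mean_j), with n-1 = 5:
  s[X_1,X_1] = ((2.1667)·(2.1667) + (-2.8333)·(-2.8333) + (-0.8333)·(-0.8333) + (0.1667)·(0.1667) + (2.1667)·(2.1667) + (-0.8333)·(-0.8333)) / 5 = 18.8333/5 = 3.7667
  s[X_1,X_2] = ((2.1667)·(2.5) + (-2.8333)·(2.5) + (-0.8333)·(-4.5) + (0.1667)·(-0.5) + (2.1667)·(-0.5) + (-0.8333)·(0.5)) / 5 = 0.5/5 = 0.1
  s[X_2,X_2] = ((2.5)·(2.5) + (2.5)·(2.5) + (-4.5)·(-4.5) + (-0.5)·(-0.5) + (-0.5)·(-0.5) + (0.5)·(0.5)) / 5 = 33.5/5 = 6.7
  Sample standard deviations s_i = √(s[i,i]):
  s(X_1) = √(3.7667) = 1.9408
  s(X_2) = √(6.7) = 2.5884

Step 3 — r_{ij} = s_{ij} / (s_i · s_j):
  r[X_1,X_1] = 1 (diagonal).
  r[X_1,X_2] = 0.1 / (1.9408 · 2.5884) = 0.1 / 5.0236 = 0.0199
  r[X_2,X_2] = 1 (diagonal).

R is symmetric with unit diagonal. Assembling:

R = [[1, 0.0199],
 [0.0199, 1]]


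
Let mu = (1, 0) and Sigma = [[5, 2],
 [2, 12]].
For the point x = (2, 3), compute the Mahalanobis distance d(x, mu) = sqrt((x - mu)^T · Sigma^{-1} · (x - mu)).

Step 1 — centre the observation: (x - mu) = (1, 3).

Step 2 — invert Sigma. det(Sigma) = 5·12 - (2)² = 56.
  Sigma^{-1} = (1/det) · [[d, -b], [-b, a]] = [[0.2143, -0.0357],
 [-0.0357, 0.0893]].

Step 3 — form the quadratic (x - mu)^T · Sigma^{-1} · (x - mu):
  Sigma^{-1} · (x - mu) = (0.1071, 0.2321).
  (x - mu)^T · [Sigma^{-1} · (x - mu)] = (1)·(0.1071) + (3)·(0.2321) = 0.8036.

Step 4 — take square root: d = √(0.8036) ≈ 0.8964.

d(x, mu) = √(0.8036) ≈ 0.8964


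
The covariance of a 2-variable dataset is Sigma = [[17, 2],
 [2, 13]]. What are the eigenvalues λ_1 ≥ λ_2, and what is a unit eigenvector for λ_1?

Step 1 — characteristic polynomial of 2×2 Sigma:
  det(Sigma - λI) = λ² - trace · λ + det = 0.
  trace = 17 + 13 = 30, det = 17·13 - (2)² = 217.
Step 2 — discriminant:
  Δ = trace² - 4·det = 900 - 868 = 32.
Step 3 — eigenvalues:
  λ = (trace ± √Δ)/2 = (30 ± 5.6569)/2,
  λ_1 = 17.8284,  λ_2 = 12.1716.

Step 4 — unit eigenvector for λ_1: solve (Sigma - λ_1 I)v = 0. First row:
  (17 - 17.8284)·v_x + (2)·v_y = 0, i.e. (-0.8284)·v_x + (2)·v_y = 0,
  so v ∝ (b, λ_1 - a) = (2, 0.8284) = u.
  ||u|| = √((2)² + (0.8284)²) = √(4.6863) ≈ 2.1648,
  v_1 = u/||u|| ≈ (0.9239, 0.3827) (||v_1|| = 1).

λ_1 = 17.8284,  λ_2 = 12.1716;  v_1 ≈ (0.9239, 0.3827)


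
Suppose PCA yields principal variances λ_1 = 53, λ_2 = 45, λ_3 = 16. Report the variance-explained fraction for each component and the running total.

Step 1 — total variance = trace(Sigma) = Σ λ_i = 53 + 45 + 16 = 114.

Step 2 — fraction explained by component i = λ_i / Σ λ:
  PC1: 53/114 = 0.4649
  PC2: 45/114 = 0.3947
  PC3: 16/114 = 0.1404

Step 3 — cumulative fraction after k components = (λ_1 + ... + λ_k) / Σ λ:
  k = 1: 53/114 = 0.4649
  k = 2: (53 + 45)/114 = 98/114 = 0.8596
  k = 3: (53 + 45 + 16)/114 = 114/114 = 1

Summary (fraction, with percent):

explained: PC1 0.4649 (46.49%), PC2 0.3947 (39.47%), PC3 0.1404 (14.04%);  cumulative: 0.4649, 0.8596, 1


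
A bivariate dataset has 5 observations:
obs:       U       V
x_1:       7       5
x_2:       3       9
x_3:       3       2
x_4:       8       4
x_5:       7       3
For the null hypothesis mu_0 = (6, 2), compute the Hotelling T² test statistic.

Step 1 — sample mean vector:
  mean(U) = (7 + 3 + 3 + 8 + 7) / 5 = 28/5 = 5.6
  mean(V) = (5 + 9 + 2 + 4 + 3) / 5 = 23/5 = 4.6
  x̄ = (5.6, 4.6),  deviation x̄ - mu_0 = (5.6, 4.6) - (6, 2) = (-0.4, 2.6).

Step 2 — sample covariance matrix, S[i,j] = (1/(n-1)) · Σ_k (x_{k,i} - mean_i) · (x_{k,j} - mean_j), divisor n-1 = 4:
  S[U,U] = ((1.4)·(1.4) + (-2.6)·(-2.6) + (-2.6)·(-2.6) + (2.4)·(2.4) + (1.4)·(1.4)) / 4 = 23.2/4 = 5.8
  S[U,V] = ((1.4)·(0.4) + (-2.6)·(4.4) + (-2.6)·(-2.6) + (2.4)·(-0.6) + (1.4)·(-1.6)) / 4 = -7.8/4 = -1.95
  S[V,V] = ((0.4)·(0.4) + (4.4)·(4.4) + (-2.6)·(-2.6) + (-0.6)·(-0.6) + (-1.6)·(-1.6)) / 4 = 29.2/4 = 7.3
  S = [[5.8, -1.95],
 [-1.95, 7.3]].

Step 3 — invert S. det(S) = 5.8·7.3 - (-1.95)² = 38.5375.
  S^{-1} = (1/det) · [[d, -b], [-b, a]] = [[0.1894, 0.0506],
 [0.0506, 0.1505]].

Step 4 — quadratic form (x̄ - mu_0)^T · S^{-1} · (x̄ - mu_0):
  S^{-1} · (x̄ - mu_0) = (0.0558, 0.3711),
  (x̄ - mu_0)^T · [...] = (-0.4)·(0.0558) + (2.6)·(0.3711) = 0.9425.

Step 5 — scale by n: T² = 5 · 0.9425 = 4.7123.

T² ≈ 4.7123


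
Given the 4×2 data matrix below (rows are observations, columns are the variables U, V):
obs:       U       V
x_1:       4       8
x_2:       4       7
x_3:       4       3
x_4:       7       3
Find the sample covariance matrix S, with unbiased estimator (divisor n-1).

Step 1 — column means:
  mean(U) = (4 + 4 + 4 + 7) / 4 = 19/4 = 4.75
  mean(V) = (8 + 7 + 3 + 3) / 4 = 21/4 = 5.25

Step 2 — sample covariance S[i,j] = (1/(n-1)) · Σ_k (x_{k,i} - mean_i) · (x_{k,j} - mean_j), with n-1 = 3.
  S[U,U] = ((-0.75)·(-0.75) + (-0.75)·(-0.75) + (-0.75)·(-0.75) + (2.25)·(2.25)) / 3 = 6.75/3 = 2.25
  S[U,V] = ((-0.75)·(2.75) + (-0.75)·(1.75) + (-0.75)·(-2.25) + (2.25)·(-2.25)) / 3 = -6.75/3 = -2.25
  S[V,V] = ((2.75)·(2.75) + (1.75)·(1.75) + (-2.25)·(-2.25) + (-2.25)·(-2.25)) / 3 = 20.75/3 = 6.9167

S is symmetric (S[j,i] = S[i,j]). Assembling:

S = [[2.25, -2.25],
 [-2.25, 6.9167]]


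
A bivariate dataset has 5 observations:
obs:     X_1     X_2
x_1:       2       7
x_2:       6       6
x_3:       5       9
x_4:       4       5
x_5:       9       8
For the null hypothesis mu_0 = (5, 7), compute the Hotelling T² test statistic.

Step 1 — sample mean vector:
  mean(X_1) = (2 + 6 + 5 + 4 + 9) / 5 = 26/5 = 5.2
  mean(X_2) = (7 + 6 + 9 + 5 + 8) / 5 = 35/5 = 7
  x̄ = (5.2, 7),  deviation x̄ - mu_0 = (5.2, 7) - (5, 7) = (0.2, 0).

Step 2 — sample covariance matrix, S[i,j] = (1/(n-1)) · Σ_k (x_{k,i} - mean_i) · (x_{k,j} - mean_j), divisor n-1 = 4:
  S[X_1,X_1] = ((-3.2)·(-3.2) + (0.8)·(0.8) + (-0.2)·(-0.2) + (-1.2)·(-1.2) + (3.8)·(3.8)) / 4 = 26.8/4 = 6.7
  S[X_1,X_2] = ((-3.2)·(0) + (0.8)·(-1) + (-0.2)·(2) + (-1.2)·(-2) + (3.8)·(1)) / 4 = 5/4 = 1.25
  S[X_2,X_2] = ((0)·(0) + (-1)·(-1) + (2)·(2) + (-2)·(-2) + (1)·(1)) / 4 = 10/4 = 2.5
  S = [[6.7, 1.25],
 [1.25, 2.5]].

Step 3 — invert S. det(S) = 6.7·2.5 - (1.25)² = 15.1875.
  S^{-1} = (1/det) · [[d, -b], [-b, a]] = [[0.1646, -0.0823],
 [-0.0823, 0.4412]].

Step 4 — quadratic form (x̄ - mu_0)^T · S^{-1} · (x̄ - mu_0):
  S^{-1} · (x̄ - mu_0) = (0.0329, -0.0165),
  (x̄ - mu_0)^T · [...] = (0.2)·(0.0329) + (0)·(-0.0165) = 0.0066.

Step 5 — scale by n: T² = 5 · 0.0066 = 0.0329.

T² ≈ 0.0329


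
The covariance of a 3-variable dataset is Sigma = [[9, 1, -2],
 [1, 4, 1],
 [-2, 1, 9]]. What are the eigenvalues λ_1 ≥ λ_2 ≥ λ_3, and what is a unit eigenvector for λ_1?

Step 1 — characteristic polynomial p(λ) = det(λI - Sigma) = λ³ - tr·λ² + c_1·λ - det, where tr = trace, c_1 = sum of the principal 2×2 minors, det = det(Sigma):
  tr = 9 + 4 + 9 = 22,
  c_1 = (9·4 - (1)²) + (9·9 - (-2)²) + (4·9 - (1)²) = 35 + 77 + 35 = 147,
  det = 9·(4·9 - (1)²) - (1)·((1)·9 - (1)·(-2)) + (-2)·((1)·(1) - 4·(-2)) = 9·(35) - (1)·(11) + (-2)·(9) = 286.
  So p(λ) = λ³ - 22λ² + 147λ - 286.
Step 2 — look for an integer root (rational root theorem: any rational root is an integer divisor of 286). Testing λ = 11:
  p(11) = 1331 - 2662 + 1617 - 286 = 0  ✓
  Dividing out (λ - 11): p(λ) = (λ - 11)(λ² - 11λ + 26).
Step 3 — remaining eigenvalues from the quadratic λ² - 11λ + 26 = 0:
  Δ = 11² - 4·26 = 121 - 104 = 17,  λ = (11 ± √17)/2 = (11 ± 4.1231)/2 ≈ 7.5616 or 3.4384.
  Sorted: λ_1 = 11,  λ_2 = 7.5616,  λ_3 = 3.4384  (check: sum = 22 = tr ✓).

Step 4 — unit eigenvector for λ_1 = 11: v spans the null space of (Sigma - λ_1 I), whose rows are
  r_1 = (-2, 1, -2),  r_2 = (1, -7, 1),  r_3 = (-2, 1, -2).
  v is orthogonal to every row, so take v ∝ r_1 × r_2 = ((1)·(1) - (-2)·(-7), (-2)·(1) - (-2)·(1), (-2)·(-7) - (1)·(1)) = (-13, 0, 13).
  Rescale (divide by 13; multiply by -1 so the first nonzero entry is positive): u = (1, 0, -1).
  ||u|| = √((1)² + (0)² + (-1)²) = √(2) ≈ 1.4142,  v_1 = u/||u|| ≈ (0.7071, 0, -0.7071) (||v_1|| = 1).

λ_1 = 11,  λ_2 = 7.5616,  λ_3 = 3.4384;  v_1 ≈ (0.7071, 0, -0.7071)


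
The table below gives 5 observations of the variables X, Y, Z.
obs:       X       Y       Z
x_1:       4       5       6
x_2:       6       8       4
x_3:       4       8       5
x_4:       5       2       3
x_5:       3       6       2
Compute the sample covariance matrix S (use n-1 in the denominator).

Step 1 — column means:
  mean(X) = (4 + 6 + 4 + 5 + 3) / 5 = 22/5 = 4.4
  mean(Y) = (5 + 8 + 8 + 2 + 6) / 5 = 29/5 = 5.8
  mean(Z) = (6 + 4 + 5 + 3 + 2) / 5 = 20/5 = 4

Step 2 — sample covariance S[i,j] = (1/(n-1)) · Σ_k (x_{k,i} - mean_i) · (x_{k,j} - mean_j), with n-1 = 4.
  S[X,X] = ((-0.4)·(-0.4) + (1.6)·(1.6) + (-0.4)·(-0.4) + (0.6)·(0.6) + (-1.4)·(-1.4)) / 4 = 5.2/4 = 1.3
  S[X,Y] = ((-0.4)·(-0.8) + (1.6)·(2.2) + (-0.4)·(2.2) + (0.6)·(-3.8) + (-1.4)·(0.2)) / 4 = 0.4/4 = 0.1
  S[X,Z] = ((-0.4)·(2) + (1.6)·(0) + (-0.4)·(1) + (0.6)·(-1) + (-1.4)·(-2)) / 4 = 1/4 = 0.25
  S[Y,Y] = ((-0.8)·(-0.8) + (2.2)·(2.2) + (2.2)·(2.2) + (-3.8)·(-3.8) + (0.2)·(0.2)) / 4 = 24.8/4 = 6.2
  S[Y,Z] = ((-0.8)·(2) + (2.2)·(0) + (2.2)·(1) + (-3.8)·(-1) + (0.2)·(-2)) / 4 = 4/4 = 1
  S[Z,Z] = ((2)·(2) + (0)·(0) + (1)·(1) + (-1)·(-1) + (-2)·(-2)) / 4 = 10/4 = 2.5

S is symmetric (S[j,i] = S[i,j]). Assembling:

S = [[1.3, 0.1, 0.25],
 [0.1, 6.2, 1],
 [0.25, 1, 2.5]]


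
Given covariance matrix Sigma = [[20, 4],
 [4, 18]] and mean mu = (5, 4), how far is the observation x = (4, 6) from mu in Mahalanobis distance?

Step 1 — centre the observation: (x - mu) = (-1, 2).

Step 2 — invert Sigma. det(Sigma) = 20·18 - (4)² = 344.
  Sigma^{-1} = (1/det) · [[d, -b], [-b, a]] = [[0.0523, -0.0116],
 [-0.0116, 0.0581]].

Step 3 — form the quadratic (x - mu)^T · Sigma^{-1} · (x - mu):
  Sigma^{-1} · (x - mu) = (-0.0756, 0.1279).
  (x - mu)^T · [Sigma^{-1} · (x - mu)] = (-1)·(-0.0756) + (2)·(0.1279) = 0.3314.

Step 4 — take square root: d = √(0.3314) ≈ 0.5757.

d(x, mu) = √(0.3314) ≈ 0.5757


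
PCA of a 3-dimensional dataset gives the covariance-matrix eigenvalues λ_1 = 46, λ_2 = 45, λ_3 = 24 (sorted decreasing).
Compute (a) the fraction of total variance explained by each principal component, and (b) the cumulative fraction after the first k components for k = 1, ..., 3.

Step 1 — total variance = trace(Sigma) = Σ λ_i = 46 + 45 + 24 = 115.

Step 2 — fraction explained by component i = λ_i / Σ λ:
  PC1: 46/115 = 0.4
  PC2: 45/115 = 0.3913
  PC3: 24/115 = 0.2087

Step 3 — cumulative fraction after k components = (λ_1 + ... + λ_k) / Σ λ:
  k = 1: 46/115 = 0.4
  k = 2: (46 + 45)/115 = 91/115 = 0.7913
  k = 3: (46 + 45 + 24)/115 = 115/115 = 1

Summary (fraction, with percent):

explained: PC1 0.4 (40%), PC2 0.3913 (39.13%), PC3 0.2087 (20.87%);  cumulative: 0.4, 0.7913, 1


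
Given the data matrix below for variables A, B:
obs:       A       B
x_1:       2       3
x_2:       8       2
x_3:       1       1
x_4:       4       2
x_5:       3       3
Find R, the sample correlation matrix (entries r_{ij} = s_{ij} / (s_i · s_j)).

Step 1 — column means:
  mean(A) = (2 + 8 + 1 + 4 + 3) / 5 = 18/5 = 3.6
  mean(B) = (3 + 2 + 1 + 2 + 3) / 5 = 11/5 = 2.2

Step 2 — sample variances and covariances s[i,j] = (1/(n-1)) · Σ_k (x_{k,i} - mean_i) · (x_{k,j} - mean_j), with n-1 = 4:
  s[A,A] = ((-1.6)·(-1.6) + (4.4)·(4.4) + (-2.6)·(-2.6) + (0.4)·(0.4) + (-0.6)·(-0.6)) / 4 = 29.2/4 = 7.3
  s[A,B] = ((-1.6)·(0.8) + (4.4)·(-0.2) + (-2.6)·(-1.2) + (0.4)·(-0.2) + (-0.6)·(0.8)) / 4 = 0.4/4 = 0.1
  s[B,B] = ((0.8)·(0.8) + (-0.2)·(-0.2) + (-1.2)·(-1.2) + (-0.2)·(-0.2) + (0.8)·(0.8)) / 4 = 2.8/4 = 0.7
  Sample standard deviations s_i = √(s[i,i]):
  s(A) = √(7.3) = 2.7019
  s(B) = √(0.7) = 0.8367

Step 3 — r_{ij} = s_{ij} / (s_i · s_j):
  r[A,A] = 1 (diagonal).
  r[A,B] = 0.1 / (2.7019 · 0.8367) = 0.1 / 2.2605 = 0.0442
  r[B,B] = 1 (diagonal).

R is symmetric with unit diagonal. Assembling:

R = [[1, 0.0442],
 [0.0442, 1]]


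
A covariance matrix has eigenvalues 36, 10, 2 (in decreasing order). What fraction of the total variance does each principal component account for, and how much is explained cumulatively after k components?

Step 1 — total variance = trace(Sigma) = Σ λ_i = 36 + 10 + 2 = 48.

Step 2 — fraction explained by component i = λ_i / Σ λ:
  PC1: 36/48 = 0.75
  PC2: 10/48 = 0.2083
  PC3: 2/48 = 0.0417

Step 3 — cumulative fraction after k components = (λ_1 + ... + λ_k) / Σ λ:
  k = 1: 36/48 = 0.75
  k = 2: (36 + 10)/48 = 46/48 = 0.9583
  k = 3: (36 + 10 + 2)/48 = 48/48 = 1

Summary (fraction, with percent):

explained: PC1 0.75 (75%), PC2 0.2083 (20.83%), PC3 0.0417 (4.17%);  cumulative: 0.75, 0.9583, 1


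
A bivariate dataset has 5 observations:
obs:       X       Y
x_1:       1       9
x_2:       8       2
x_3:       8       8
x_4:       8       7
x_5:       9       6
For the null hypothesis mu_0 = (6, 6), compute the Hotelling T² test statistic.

Step 1 — sample mean vector:
  mean(X) = (1 + 8 + 8 + 8 + 9) / 5 = 34/5 = 6.8
  mean(Y) = (9 + 2 + 8 + 7 + 6) / 5 = 32/5 = 6.4
  x̄ = (6.8, 6.4),  deviation x̄ - mu_0 = (6.8, 6.4) - (6, 6) = (0.8, 0.4).

Step 2 — sample covariance matrix, S[i,j] = (1/(n-1)) · Σ_k (x_{k,i} - mean_i) · (x_{k,j} - mean_j), divisor n-1 = 4:
  S[X,X] = ((-5.8)·(-5.8) + (1.2)·(1.2) + (1.2)·(1.2) + (1.2)·(1.2) + (2.2)·(2.2)) / 4 = 42.8/4 = 10.7
  S[X,Y] = ((-5.8)·(2.6) + (1.2)·(-4.4) + (1.2)·(1.6) + (1.2)·(0.6) + (2.2)·(-0.4)) / 4 = -18.6/4 = -4.65
  S[Y,Y] = ((2.6)·(2.6) + (-4.4)·(-4.4) + (1.6)·(1.6) + (0.6)·(0.6) + (-0.4)·(-0.4)) / 4 = 29.2/4 = 7.3
  S = [[10.7, -4.65],
 [-4.65, 7.3]].

Step 3 — invert S. det(S) = 10.7·7.3 - (-4.65)² = 56.4875.
  S^{-1} = (1/det) · [[d, -b], [-b, a]] = [[0.1292, 0.0823],
 [0.0823, 0.1894]].

Step 4 — quadratic form (x̄ - mu_0)^T · S^{-1} · (x̄ - mu_0):
  S^{-1} · (x̄ - mu_0) = (0.1363, 0.1416),
  (x̄ - mu_0)^T · [...] = (0.8)·(0.1363) + (0.4)·(0.1416) = 0.1657.

Step 5 — scale by n: T² = 5 · 0.1657 = 0.8285.

T² ≈ 0.8285


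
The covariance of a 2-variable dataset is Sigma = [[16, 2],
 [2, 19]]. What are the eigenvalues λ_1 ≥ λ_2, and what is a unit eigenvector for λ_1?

Step 1 — characteristic polynomial of 2×2 Sigma:
  det(Sigma - λI) = λ² - trace · λ + det = 0.
  trace = 16 + 19 = 35, det = 16·19 - (2)² = 300.
Step 2 — discriminant:
  Δ = trace² - 4·det = 1225 - 1200 = 25.
Step 3 — eigenvalues:
  λ = (trace ± √Δ)/2 = (35 ± 5)/2,
  λ_1 = 20,  λ_2 = 15.

Step 4 — unit eigenvector for λ_1: solve (Sigma - λ_1 I)v = 0. First row:
  (16 - 20)·v_x + (2)·v_y = 0, i.e. (-4)·v_x + (2)·v_y = 0,
  so v ∝ (b, λ_1 - a) = (2, 4) = u.
  ||u|| = √((2)² + (4)²) = √(20) ≈ 4.4721,
  v_1 = u/||u|| ≈ (0.4472, 0.8944) (||v_1|| = 1).

λ_1 = 20,  λ_2 = 15;  v_1 ≈ (0.4472, 0.8944)


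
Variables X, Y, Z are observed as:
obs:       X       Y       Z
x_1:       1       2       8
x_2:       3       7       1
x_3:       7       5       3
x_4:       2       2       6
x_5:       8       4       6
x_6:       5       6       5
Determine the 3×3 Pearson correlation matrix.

Step 1 — column means:
  mean(X) = (1 + 3 + 7 + 2 + 8 + 5) / 6 = 26/6 = 4.3333
  mean(Y) = (2 + 7 + 5 + 2 + 4 + 6) / 6 = 26/6 = 4.3333
  mean(Z) = (8 + 1 + 3 + 6 + 6 + 5) / 6 = 29/6 = 4.8333

Step 2 — sample variances and covariances s[i,j] = (1/(n-1)) · Σ_k (x_{k,i} - mean_i) · (x_{k,j} - mean_j), with n-1 = 5:
  s[X,X] = ((-3.3333)·(-3.3333) + (-1.3333)·(-1.3333) + (2.6667)·(2.6667) + (-2.3333)·(-2.3333) + (3.6667)·(3.6667) + (0.6667)·(0.6667)) / 5 = 39.3333/5 = 7.8667
  s[X,Y] = ((-3.3333)·(-2.3333) + (-1.3333)·(2.6667) + (2.6667)·(0.6667) + (-2.3333)·(-2.3333) + (3.6667)·(-0.3333) + (0.6667)·(1.6667)) / 5 = 11.3333/5 = 2.2667
  s[X,Z] = ((-3.3333)·(3.1667) + (-1.3333)·(-3.8333) + (2.6667)·(-1.8333) + (-2.3333)·(1.1667) + (3.6667)·(1.1667) + (0.6667)·(0.1667)) / 5 = -8.6667/5 = -1.7333
  s[Y,Y] = ((-2.3333)·(-2.3333) + (2.6667)·(2.6667) + (0.6667)·(0.6667) + (-2.3333)·(-2.3333) + (-0.3333)·(-0.3333) + (1.6667)·(1.6667)) / 5 = 21.3333/5 = 4.2667
  s[Y,Z] = ((-2.3333)·(3.1667) + (2.6667)·(-3.8333) + (0.6667)·(-1.8333) + (-2.3333)·(1.1667) + (-0.3333)·(1.1667) + (1.6667)·(0.1667)) / 5 = -21.6667/5 = -4.3333
  s[Z,Z] = ((3.1667)·(3.1667) + (-3.8333)·(-3.8333) + (-1.8333)·(-1.8333) + (1.1667)·(1.1667) + (1.1667)·(1.1667) + (0.1667)·(0.1667)) / 5 = 30.8333/5 = 6.1667
  Sample standard deviations s_i = √(s[i,i]):
  s(X) = √(7.8667) = 2.8048
  s(Y) = √(4.2667) = 2.0656
  s(Z) = √(6.1667) = 2.4833

Step 3 — r_{ij} = s_{ij} / (s_i · s_j):
  r[X,X] = 1 (diagonal).
  r[X,Y] = 2.2667 / (2.8048 · 2.0656) = 2.2667 / 5.7935 = 0.3912
  r[X,Z] = -1.7333 / (2.8048 · 2.4833) = -1.7333 / 6.965 = -0.2489
  r[Y,Y] = 1 (diagonal).
  r[Y,Z] = -4.3333 / (2.0656 · 2.4833) = -4.3333 / 5.1294 = -0.8448
  r[Z,Z] = 1 (diagonal).

R is symmetric with unit diagonal. Assembling:

R = [[1, 0.3912, -0.2489],
 [0.3912, 1, -0.8448],
 [-0.2489, -0.8448, 1]]


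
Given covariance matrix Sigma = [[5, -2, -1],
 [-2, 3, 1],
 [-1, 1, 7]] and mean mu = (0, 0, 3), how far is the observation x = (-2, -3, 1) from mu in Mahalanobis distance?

Step 1 — centre the observation: (x - mu) = (-2, -3, -2).

Step 2 — invert Sigma (cofactor / det for 3×3, or solve directly):
  Sigma^{-1} = [[0.274, 0.1781, 0.0137],
 [0.1781, 0.4658, -0.0411],
 [0.0137, -0.0411, 0.1507]].

Step 3 — form the quadratic (x - mu)^T · Sigma^{-1} · (x - mu):
  Sigma^{-1} · (x - mu) = (-1.1096, -1.6712, -0.2055).
  (x - mu)^T · [Sigma^{-1} · (x - mu)] = (-2)·(-1.1096) + (-3)·(-1.6712) + (-2)·(-0.2055) = 7.6438.

Step 4 — take square root: d = √(7.6438) ≈ 2.7647.

d(x, mu) = √(7.6438) ≈ 2.7647


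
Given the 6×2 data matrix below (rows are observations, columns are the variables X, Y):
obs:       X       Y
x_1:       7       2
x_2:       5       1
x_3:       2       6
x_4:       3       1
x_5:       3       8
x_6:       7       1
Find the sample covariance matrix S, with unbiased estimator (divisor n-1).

Step 1 — column means:
  mean(X) = (7 + 5 + 2 + 3 + 3 + 7) / 6 = 27/6 = 4.5
  mean(Y) = (2 + 1 + 6 + 1 + 8 + 1) / 6 = 19/6 = 3.1667

Step 2 — sample covariance S[i,j] = (1/(n-1)) · Σ_k (x_{k,i} - mean_i) · (x_{k,j} - mean_j), with n-1 = 5.
  S[X,X] = ((2.5)·(2.5) + (0.5)·(0.5) + (-2.5)·(-2.5) + (-1.5)·(-1.5) + (-1.5)·(-1.5) + (2.5)·(2.5)) / 5 = 23.5/5 = 4.7
  S[X,Y] = ((2.5)·(-1.1667) + (0.5)·(-2.1667) + (-2.5)·(2.8333) + (-1.5)·(-2.1667) + (-1.5)·(4.8333) + (2.5)·(-2.1667)) / 5 = -20.5/5 = -4.1
  S[Y,Y] = ((-1.1667)·(-1.1667) + (-2.1667)·(-2.1667) + (2.8333)·(2.8333) + (-2.1667)·(-2.1667) + (4.8333)·(4.8333) + (-2.1667)·(-2.1667)) / 5 = 46.8333/5 = 9.3667

S is symmetric (S[j,i] = S[i,j]). Assembling:

S = [[4.7, -4.1],
 [-4.1, 9.3667]]


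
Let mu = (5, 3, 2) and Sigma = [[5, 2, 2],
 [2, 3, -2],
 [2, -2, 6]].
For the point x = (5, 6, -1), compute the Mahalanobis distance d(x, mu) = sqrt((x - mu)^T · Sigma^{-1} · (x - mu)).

Step 1 — centre the observation: (x - mu) = (0, 3, -3).

Step 2 — invert Sigma (cofactor / det for 3×3, or solve directly):
  Sigma^{-1} = [[0.7778, -0.8889, -0.5556],
 [-0.8889, 1.4444, 0.7778],
 [-0.5556, 0.7778, 0.6111]].

Step 3 — form the quadratic (x - mu)^T · Sigma^{-1} · (x - mu):
  Sigma^{-1} · (x - mu) = (-1, 2, 0.5).
  (x - mu)^T · [Sigma^{-1} · (x - mu)] = (0)·(-1) + (3)·(2) + (-3)·(0.5) = 4.5.

Step 4 — take square root: d = √(4.5) ≈ 2.1213.

d(x, mu) = √(4.5) ≈ 2.1213


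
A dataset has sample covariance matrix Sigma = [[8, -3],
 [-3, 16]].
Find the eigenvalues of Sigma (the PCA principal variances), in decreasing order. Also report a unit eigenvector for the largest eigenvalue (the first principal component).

Step 1 — characteristic polynomial of 2×2 Sigma:
  det(Sigma - λI) = λ² - trace · λ + det = 0.
  trace = 8 + 16 = 24, det = 8·16 - (-3)² = 119.
Step 2 — discriminant:
  Δ = trace² - 4·det = 576 - 476 = 100.
Step 3 — eigenvalues:
  λ = (trace ± √Δ)/2 = (24 ± 10)/2,
  λ_1 = 17,  λ_2 = 7.

Step 4 — unit eigenvector for λ_1: solve (Sigma - λ_1 I)v = 0. First row:
  (8 - 17)·v_x + (-3)·v_y = 0, i.e. (-9)·v_x + (-3)·v_y = 0,
  so v ∝ (b, λ_1 - a) = (-3, 9); multiply by -1 so the first entry is positive: u = (3, -9).
  ||u|| = √((3)² + (-9)²) = √(90) ≈ 9.4868,
  v_1 = u/||u|| ≈ (0.3162, -0.9487) (||v_1|| = 1).

λ_1 = 17,  λ_2 = 7;  v_1 ≈ (0.3162, -0.9487)


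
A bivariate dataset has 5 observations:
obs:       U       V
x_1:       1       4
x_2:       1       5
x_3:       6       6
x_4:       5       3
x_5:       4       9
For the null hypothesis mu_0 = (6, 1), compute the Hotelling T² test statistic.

Step 1 — sample mean vector:
  mean(U) = (1 + 1 + 6 + 5 + 4) / 5 = 17/5 = 3.4
  mean(V) = (4 + 5 + 6 + 3 + 9) / 5 = 27/5 = 5.4
  x̄ = (3.4, 5.4),  deviation x̄ - mu_0 = (3.4, 5.4) - (6, 1) = (-2.6, 4.4).

Step 2 — sample covariance matrix, S[i,j] = (1/(n-1)) · Σ_k (x_{k,i} - mean_i) · (x_{k,j} - mean_j), divisor n-1 = 4:
  S[U,U] = ((-2.4)·(-2.4) + (-2.4)·(-2.4) + (2.6)·(2.6) + (1.6)·(1.6) + (0.6)·(0.6)) / 4 = 21.2/4 = 5.3
  S[U,V] = ((-2.4)·(-1.4) + (-2.4)·(-0.4) + (2.6)·(0.6) + (1.6)·(-2.4) + (0.6)·(3.6)) / 4 = 4.2/4 = 1.05
  S[V,V] = ((-1.4)·(-1.4) + (-0.4)·(-0.4) + (0.6)·(0.6) + (-2.4)·(-2.4) + (3.6)·(3.6)) / 4 = 21.2/4 = 5.3
  S = [[5.3, 1.05],
 [1.05, 5.3]].

Step 3 — invert S. det(S) = 5.3·5.3 - (1.05)² = 26.9875.
  S^{-1} = (1/det) · [[d, -b], [-b, a]] = [[0.1964, -0.0389],
 [-0.0389, 0.1964]].

Step 4 — quadratic form (x̄ - mu_0)^T · S^{-1} · (x̄ - mu_0):
  S^{-1} · (x̄ - mu_0) = (-0.6818, 0.9653),
  (x̄ - mu_0)^T · [...] = (-2.6)·(-0.6818) + (4.4)·(0.9653) = 6.0198.

Step 5 — scale by n: T² = 5 · 6.0198 = 30.0991.

T² ≈ 30.0991


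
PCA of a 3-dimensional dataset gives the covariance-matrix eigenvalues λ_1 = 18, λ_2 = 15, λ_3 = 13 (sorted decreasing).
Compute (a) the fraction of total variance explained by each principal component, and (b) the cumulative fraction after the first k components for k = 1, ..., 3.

Step 1 — total variance = trace(Sigma) = Σ λ_i = 18 + 15 + 13 = 46.

Step 2 — fraction explained by component i = λ_i / Σ λ:
  PC1: 18/46 = 0.3913
  PC2: 15/46 = 0.3261
  PC3: 13/46 = 0.2826

Step 3 — cumulative fraction after k components = (λ_1 + ... + λ_k) / Σ λ:
  k = 1: 18/46 = 0.3913
  k = 2: (18 + 15)/46 = 33/46 = 0.7174
  k = 3: (18 + 15 + 13)/46 = 46/46 = 1

Summary (fraction, with percent):

explained: PC1 0.3913 (39.13%), PC2 0.3261 (32.61%), PC3 0.2826 (28.26%);  cumulative: 0.3913, 0.7174, 1


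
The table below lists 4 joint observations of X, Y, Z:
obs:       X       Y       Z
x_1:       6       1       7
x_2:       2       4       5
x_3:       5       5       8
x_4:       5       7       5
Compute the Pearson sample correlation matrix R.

Step 1 — column means:
  mean(X) = (6 + 2 + 5 + 5) / 4 = 18/4 = 4.5
  mean(Y) = (1 + 4 + 5 + 7) / 4 = 17/4 = 4.25
  mean(Z) = (7 + 5 + 8 + 5) / 4 = 25/4 = 6.25

Step 2 — sample variances and covariances s[i,j] = (1/(n-1)) · Σ_k (x_{k,i} - mean_i) · (x_{k,j} - mean_j), with n-1 = 3:
  s[X,X] = ((1.5)·(1.5) + (-2.5)·(-2.5) + (0.5)·(0.5) + (0.5)·(0.5)) / 3 = 9/3 = 3
  s[X,Y] = ((1.5)·(-3.25) + (-2.5)·(-0.25) + (0.5)·(0.75) + (0.5)·(2.75)) / 3 = -2.5/3 = -0.8333
  s[X,Z] = ((1.5)·(0.75) + (-2.5)·(-1.25) + (0.5)·(1.75) + (0.5)·(-1.25)) / 3 = 4.5/3 = 1.5
  s[Y,Y] = ((-3.25)·(-3.25) + (-0.25)·(-0.25) + (0.75)·(0.75) + (2.75)·(2.75)) / 3 = 18.75/3 = 6.25
  s[Y,Z] = ((-3.25)·(0.75) + (-0.25)·(-1.25) + (0.75)·(1.75) + (2.75)·(-1.25)) / 3 = -4.25/3 = -1.4167
  s[Z,Z] = ((0.75)·(0.75) + (-1.25)·(-1.25) + (1.75)·(1.75) + (-1.25)·(-1.25)) / 3 = 6.75/3 = 2.25
  Sample standard deviations s_i = √(s[i,i]):
  s(X) = √(3) = 1.7321
  s(Y) = √(6.25) = 2.5
  s(Z) = √(2.25) = 1.5

Step 3 — r_{ij} = s_{ij} / (s_i · s_j):
  r[X,X] = 1 (diagonal).
  r[X,Y] = -0.8333 / (1.7321 · 2.5) = -0.8333 / 4.3301 = -0.1925
  r[X,Z] = 1.5 / (1.7321 · 1.5) = 1.5 / 2.5981 = 0.5774
  r[Y,Y] = 1 (diagonal).
  r[Y,Z] = -1.4167 / (2.5 · 1.5) = -1.4167 / 3.75 = -0.3778
  r[Z,Z] = 1 (diagonal).

R is symmetric with unit diagonal. Assembling:

R = [[1, -0.1925, 0.5774],
 [-0.1925, 1, -0.3778],
 [0.5774, -0.3778, 1]]


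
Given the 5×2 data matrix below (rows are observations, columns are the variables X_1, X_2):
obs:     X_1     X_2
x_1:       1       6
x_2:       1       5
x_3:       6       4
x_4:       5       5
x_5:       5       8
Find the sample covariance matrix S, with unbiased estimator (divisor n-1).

Step 1 — column means:
  mean(X_1) = (1 + 1 + 6 + 5 + 5) / 5 = 18/5 = 3.6
  mean(X_2) = (6 + 5 + 4 + 5 + 8) / 5 = 28/5 = 5.6

Step 2 — sample covariance S[i,j] = (1/(n-1)) · Σ_k (x_{k,i} - mean_i) · (x_{k,j} - mean_j), with n-1 = 4.
  S[X_1,X_1] = ((-2.6)·(-2.6) + (-2.6)·(-2.6) + (2.4)·(2.4) + (1.4)·(1.4) + (1.4)·(1.4)) / 4 = 23.2/4 = 5.8
  S[X_1,X_2] = ((-2.6)·(0.4) + (-2.6)·(-0.6) + (2.4)·(-1.6) + (1.4)·(-0.6) + (1.4)·(2.4)) / 4 = -0.8/4 = -0.2
  S[X_2,X_2] = ((0.4)·(0.4) + (-0.6)·(-0.6) + (-1.6)·(-1.6) + (-0.6)·(-0.6) + (2.4)·(2.4)) / 4 = 9.2/4 = 2.3

S is symmetric (S[j,i] = S[i,j]). Assembling:

S = [[5.8, -0.2],
 [-0.2, 2.3]]


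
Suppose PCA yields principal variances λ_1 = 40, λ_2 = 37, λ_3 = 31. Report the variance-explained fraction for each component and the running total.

Step 1 — total variance = trace(Sigma) = Σ λ_i = 40 + 37 + 31 = 108.

Step 2 — fraction explained by component i = λ_i / Σ λ:
  PC1: 40/108 = 0.3704
  PC2: 37/108 = 0.3426
  PC3: 31/108 = 0.287

Step 3 — cumulative fraction after k components = (λ_1 + ... + λ_k) / Σ λ:
  k = 1: 40/108 = 0.3704
  k = 2: (40 + 37)/108 = 77/108 = 0.713
  k = 3: (40 + 37 + 31)/108 = 108/108 = 1

Summary (fraction, with percent):

explained: PC1 0.3704 (37.04%), PC2 0.3426 (34.26%), PC3 0.287 (28.7%);  cumulative: 0.3704, 0.713, 1


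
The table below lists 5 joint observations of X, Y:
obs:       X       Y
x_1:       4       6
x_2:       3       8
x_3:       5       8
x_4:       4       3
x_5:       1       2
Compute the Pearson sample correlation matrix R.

Step 1 — column means:
  mean(X) = (4 + 3 + 5 + 4 + 1) / 5 = 17/5 = 3.4
  mean(Y) = (6 + 8 + 8 + 3 + 2) / 5 = 27/5 = 5.4

Step 2 — sample variances and covariances s[i,j] = (1/(n-1)) · Σ_k (x_{k,i} - mean_i) · (x_{k,j} - mean_j), with n-1 = 4:
  s[X,X] = ((0.6)·(0.6) + (-0.4)·(-0.4) + (1.6)·(1.6) + (0.6)·(0.6) + (-2.4)·(-2.4)) / 4 = 9.2/4 = 2.3
  s[X,Y] = ((0.6)·(0.6) + (-0.4)·(2.6) + (1.6)·(2.6) + (0.6)·(-2.4) + (-2.4)·(-3.4)) / 4 = 10.2/4 = 2.55
  s[Y,Y] = ((0.6)·(0.6) + (2.6)·(2.6) + (2.6)·(2.6) + (-2.4)·(-2.4) + (-3.4)·(-3.4)) / 4 = 31.2/4 = 7.8
  Sample standard deviations s_i = √(s[i,i]):
  s(X) = √(2.3) = 1.5166
  s(Y) = √(7.8) = 2.7928

Step 3 — r_{ij} = s_{ij} / (s_i · s_j):
  r[X,X] = 1 (diagonal).
  r[X,Y] = 2.55 / (1.5166 · 2.7928) = 2.55 / 4.2356 = 0.602
  r[Y,Y] = 1 (diagonal).

R is symmetric with unit diagonal. Assembling:

R = [[1, 0.602],
 [0.602, 1]]


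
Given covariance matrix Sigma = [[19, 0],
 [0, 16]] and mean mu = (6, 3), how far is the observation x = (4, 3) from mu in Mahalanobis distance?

Step 1 — centre the observation: (x - mu) = (-2, 0).

Step 2 — invert Sigma. det(Sigma) = 19·16 - (0)² = 304.
  Sigma^{-1} = (1/det) · [[d, -b], [-b, a]] = [[0.0526, 0],
 [0, 0.0625]].

Step 3 — form the quadratic (x - mu)^T · Sigma^{-1} · (x - mu):
  Sigma^{-1} · (x - mu) = (-0.1053, 0).
  (x - mu)^T · [Sigma^{-1} · (x - mu)] = (-2)·(-0.1053) + (0)·(0) = 0.2105.

Step 4 — take square root: d = √(0.2105) ≈ 0.4588.

d(x, mu) = √(0.2105) ≈ 0.4588


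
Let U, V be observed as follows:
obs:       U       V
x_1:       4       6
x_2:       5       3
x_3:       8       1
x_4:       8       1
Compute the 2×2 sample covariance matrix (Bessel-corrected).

Step 1 — column means:
  mean(U) = (4 + 5 + 8 + 8) / 4 = 25/4 = 6.25
  mean(V) = (6 + 3 + 1 + 1) / 4 = 11/4 = 2.75

Step 2 — sample covariance S[i,j] = (1/(n-1)) · Σ_k (x_{k,i} - mean_i) · (x_{k,j} - mean_j), with n-1 = 3.
  S[U,U] = ((-2.25)·(-2.25) + (-1.25)·(-1.25) + (1.75)·(1.75) + (1.75)·(1.75)) / 3 = 12.75/3 = 4.25
  S[U,V] = ((-2.25)·(3.25) + (-1.25)·(0.25) + (1.75)·(-1.75) + (1.75)·(-1.75)) / 3 = -13.75/3 = -4.5833
  S[V,V] = ((3.25)·(3.25) + (0.25)·(0.25) + (-1.75)·(-1.75) + (-1.75)·(-1.75)) / 3 = 16.75/3 = 5.5833

S is symmetric (S[j,i] = S[i,j]). Assembling:

S = [[4.25, -4.5833],
 [-4.5833, 5.5833]]


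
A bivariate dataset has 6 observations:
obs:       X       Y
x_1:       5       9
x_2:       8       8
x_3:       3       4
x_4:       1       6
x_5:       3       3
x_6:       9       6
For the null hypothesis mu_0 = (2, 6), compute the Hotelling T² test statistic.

Step 1 — sample mean vector:
  mean(X) = (5 + 8 + 3 + 1 + 3 + 9) / 6 = 29/6 = 4.8333
  mean(Y) = (9 + 8 + 4 + 6 + 3 + 6) / 6 = 36/6 = 6
  x̄ = (4.8333, 6),  deviation x̄ - mu_0 = (4.8333, 6) - (2, 6) = (2.8333, 0).

Step 2 — sample covariance matrix, S[i,j] = (1/(n-1)) · Σ_k (x_{k,i} - mean_i) · (x_{k,j} - mean_j), divisor n-1 = 5:
  S[X,X] = ((0.1667)·(0.1667) + (3.1667)·(3.1667) + (-1.8333)·(-1.8333) + (-3.8333)·(-3.8333) + (-1.8333)·(-1.8333) + (4.1667)·(4.1667)) / 5 = 48.8333/5 = 9.7667
  S[X,Y] = ((0.1667)·(3) + (3.1667)·(2) + (-1.8333)·(-2) + (-3.8333)·(0) + (-1.8333)·(-3) + (4.1667)·(0)) / 5 = 16/5 = 3.2
  S[Y,Y] = ((3)·(3) + (2)·(2) + (-2)·(-2) + (0)·(0) + (-3)·(-3) + (0)·(0)) / 5 = 26/5 = 5.2
  S = [[9.7667, 3.2],
 [3.2, 5.2]].

Step 3 — invert S. det(S) = 9.7667·5.2 - (3.2)² = 40.5467.
  S^{-1} = (1/det) · [[d, -b], [-b, a]] = [[0.1282, -0.0789],
 [-0.0789, 0.2409]].

Step 4 — quadratic form (x̄ - mu_0)^T · S^{-1} · (x̄ - mu_0):
  S^{-1} · (x̄ - mu_0) = (0.3634, -0.2236),
  (x̄ - mu_0)^T · [...] = (2.8333)·(0.3634) + (0)·(-0.2236) = 1.0295.

Step 5 — scale by n: T² = 6 · 1.0295 = 6.1772.

T² ≈ 6.1772


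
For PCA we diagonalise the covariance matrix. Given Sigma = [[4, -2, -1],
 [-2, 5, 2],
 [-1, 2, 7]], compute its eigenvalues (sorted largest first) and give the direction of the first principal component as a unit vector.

Step 1 — characteristic polynomial p(λ) = det(λI - Sigma) = λ³ - tr·λ² + c_1·λ - det, where tr = trace, c_1 = sum of the principal 2×2 minors, det = det(Sigma):
  tr = 4 + 5 + 7 = 16,
  c_1 = (4·5 - (-2)²) + (4·7 - (-1)²) + (5·7 - (2)²) = 16 + 27 + 31 = 74,
  det = 4·(5·7 - (2)²) - (-2)·((-2)·7 - (2)·(-1)) + (-1)·((-2)·(2) - 5·(-1)) = 4·(31) - (-2)·(-12) + (-1)·(1) = 99.
  So p(λ) = λ³ - 16λ² + 74λ - 99.
Step 2 — look for an integer root (rational root theorem: any rational root is an integer divisor of 99). Testing λ = 9:
  p(9) = 729 - 1296 + 666 - 99 = 0  ✓
  Dividing out (λ - 9): p(λ) = (λ - 9)(λ² - 7λ + 11).
Step 3 — remaining eigenvalues from the quadratic λ² - 7λ + 11 = 0:
  Δ = 7² - 4·11 = 49 - 44 = 5,  λ = (7 ± √5)/2 = (7 ± 2.2361)/2 ≈ 4.618 or 2.382.
  Sorted: λ_1 = 9,  λ_2 = 4.618,  λ_3 = 2.382  (check: sum = 16 = tr ✓).

Step 4 — unit eigenvector for λ_1 = 9: v spans the null space of (Sigma - λ_1 I), whose rows are
  r_1 = (-5, -2, -1),  r_2 = (-2, -4, 2),  r_3 = (-1, 2, -2).
  v is orthogonal to every row, so take v ∝ r_1 × r_2 = ((-2)·(2) - (-1)·(-4), (-1)·(-2) - (-5)·(2), (-5)·(-4) - (-2)·(-2)) = (-8, 12, 16).
  Rescale (divide by 4; multiply by -1 so the first nonzero entry is positive): u = (2, -3, -4).
  ||u|| = √((2)² + (-3)² + (-4)²) = √(29) ≈ 5.3852,  v_1 = u/||u|| ≈ (0.3714, -0.5571, -0.7428) (||v_1|| = 1).

λ_1 = 9,  λ_2 = 4.618,  λ_3 = 2.382;  v_1 ≈ (0.3714, -0.5571, -0.7428)


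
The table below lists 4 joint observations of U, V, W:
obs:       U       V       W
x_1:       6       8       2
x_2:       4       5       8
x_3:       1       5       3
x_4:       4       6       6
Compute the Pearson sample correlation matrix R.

Step 1 — column means:
  mean(U) = (6 + 4 + 1 + 4) / 4 = 15/4 = 3.75
  mean(V) = (8 + 5 + 5 + 6) / 4 = 24/4 = 6
  mean(W) = (2 + 8 + 3 + 6) / 4 = 19/4 = 4.75

Step 2 — sample variances and covariances s[i,j] = (1/(n-1)) · Σ_k (x_{k,i} - mean_i) · (x_{k,j} - mean_j), with n-1 = 3:
  s[U,U] = ((2.25)·(2.25) + (0.25)·(0.25) + (-2.75)·(-2.75) + (0.25)·(0.25)) / 3 = 12.75/3 = 4.25
  s[U,V] = ((2.25)·(2) + (0.25)·(-1) + (-2.75)·(-1) + (0.25)·(0)) / 3 = 7/3 = 2.3333
  s[U,W] = ((2.25)·(-2.75) + (0.25)·(3.25) + (-2.75)·(-1.75) + (0.25)·(1.25)) / 3 = -0.25/3 = -0.0833
  s[V,V] = ((2)·(2) + (-1)·(-1) + (-1)·(-1) + (0)·(0)) / 3 = 6/3 = 2
  s[V,W] = ((2)·(-2.75) + (-1)·(3.25) + (-1)·(-1.75) + (0)·(1.25)) / 3 = -7/3 = -2.3333
  s[W,W] = ((-2.75)·(-2.75) + (3.25)·(3.25) + (-1.75)·(-1.75) + (1.25)·(1.25)) / 3 = 22.75/3 = 7.5833
  Sample standard deviations s_i = √(s[i,i]):
  s(U) = √(4.25) = 2.0616
  s(V) = √(2) = 1.4142
  s(W) = √(7.5833) = 2.7538

Step 3 — r_{ij} = s_{ij} / (s_i · s_j):
  r[U,U] = 1 (diagonal).
  r[U,V] = 2.3333 / (2.0616 · 1.4142) = 2.3333 / 2.9155 = 0.8003
  r[U,W] = -0.0833 / (2.0616 · 2.7538) = -0.0833 / 5.6771 = -0.0147
  r[V,V] = 1 (diagonal).
  r[V,W] = -2.3333 / (1.4142 · 2.7538) = -2.3333 / 3.8944 = -0.5991
  r[W,W] = 1 (diagonal).

R is symmetric with unit diagonal. Assembling:

R = [[1, 0.8003, -0.0147],
 [0.8003, 1, -0.5991],
 [-0.0147, -0.5991, 1]]
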